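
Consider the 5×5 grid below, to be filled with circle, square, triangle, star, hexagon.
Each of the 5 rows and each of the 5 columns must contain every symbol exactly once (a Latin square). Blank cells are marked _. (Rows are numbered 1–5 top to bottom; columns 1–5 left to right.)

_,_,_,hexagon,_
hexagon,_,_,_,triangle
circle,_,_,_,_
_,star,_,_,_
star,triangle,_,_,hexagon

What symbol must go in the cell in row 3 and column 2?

hexagon

Row 3, column 2 is narrowed to {square, hexagon}.
If it were square, then row 2, column 2 would be left with no valid symbol.
So row 3, column 2 must be hexagon.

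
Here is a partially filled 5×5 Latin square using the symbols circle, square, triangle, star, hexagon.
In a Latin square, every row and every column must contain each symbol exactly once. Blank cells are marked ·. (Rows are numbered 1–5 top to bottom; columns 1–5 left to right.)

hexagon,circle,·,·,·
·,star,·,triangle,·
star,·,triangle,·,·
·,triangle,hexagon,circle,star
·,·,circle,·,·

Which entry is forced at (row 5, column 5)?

Row 2, column 3: row 2 has {triangle, star} and column 3 has {circle, triangle, hexagon}, leaving only square.
Row 1, column 3: row 1 has {circle, hexagon} and column 3 has {circle, square, triangle, hexagon}, leaving only star.
Row 1, column 4: row 1 has {circle, star, hexagon} and column 4 has {circle, triangle}, leaving only square.
Row 1, column 5: row 1 has {circle, square, star, hexagon} and column 5 has {star}, leaving only triangle.
Row 2, column 1: row 2 has {square, triangle, star} and column 1 has {star, hexagon}, leaving only circle.
Row 2, column 5: row 2 has {circle, square, triangle, star} and column 5 has {triangle, star}, leaving only hexagon.
Row 5 already has {circle} and column 5 already has {triangle, star, hexagon}, so row 5, column 5 must be square.

square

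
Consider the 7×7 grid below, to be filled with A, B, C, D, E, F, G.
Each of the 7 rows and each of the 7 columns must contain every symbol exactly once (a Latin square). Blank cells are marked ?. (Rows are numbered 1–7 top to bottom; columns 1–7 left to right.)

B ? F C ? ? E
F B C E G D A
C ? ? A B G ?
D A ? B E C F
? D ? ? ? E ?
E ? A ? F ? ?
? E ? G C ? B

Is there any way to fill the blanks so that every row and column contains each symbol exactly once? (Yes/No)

Yes

No row or column among the givens repeats a symbol, and propagating forced cells runs into no contradiction.
One valid completion exists (for instance, B G F C D A E / F B C E G D A / C F E A B G D / D A G B E C F / G D B F A E C / E C A D F B G / A E D G C F B).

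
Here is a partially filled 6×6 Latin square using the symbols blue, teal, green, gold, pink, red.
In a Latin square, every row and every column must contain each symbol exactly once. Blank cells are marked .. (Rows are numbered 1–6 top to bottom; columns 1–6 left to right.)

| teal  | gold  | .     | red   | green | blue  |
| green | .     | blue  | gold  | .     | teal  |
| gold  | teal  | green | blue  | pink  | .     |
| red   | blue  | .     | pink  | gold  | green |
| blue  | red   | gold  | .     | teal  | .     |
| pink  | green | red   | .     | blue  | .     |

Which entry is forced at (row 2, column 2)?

Row 2 already has {blue, teal, green, gold} and column 2 already has {blue, teal, green, gold, red}, so row 2, column 2 must be pink.

pink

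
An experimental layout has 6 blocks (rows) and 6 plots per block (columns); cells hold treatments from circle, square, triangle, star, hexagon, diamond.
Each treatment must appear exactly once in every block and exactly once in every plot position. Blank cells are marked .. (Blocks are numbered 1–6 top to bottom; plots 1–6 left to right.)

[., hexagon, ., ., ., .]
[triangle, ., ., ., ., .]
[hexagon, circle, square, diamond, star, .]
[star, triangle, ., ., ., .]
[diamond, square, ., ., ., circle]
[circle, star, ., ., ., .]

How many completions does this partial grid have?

Block 1, plot 1: eliminating its block and plot leaves {square}.
Block 1, plot 3: eliminating its block and plot leaves {circle, triangle, star, diamond}.
Block 1, plot 4: eliminating its block and plot leaves {circle, square, triangle, star}.
Block 1, plot 5: eliminating its block and plot leaves {circle, square, triangle, diamond}.
Block 1, plot 6: eliminating its block and plot leaves {square, triangle, star, diamond}.
Block 2, plot 2: eliminating its block and plot leaves {diamond}.
Block 2, plot 3: eliminating its block and plot leaves {circle, star, hexagon, diamond}.
Block 2, plot 4: eliminating its block and plot leaves {circle, square, star, hexagon}.
Block 2, plot 5: eliminating its block and plot leaves {circle, square, hexagon, diamond}.
Block 2, plot 6: eliminating its block and plot leaves {square, star, hexagon, diamond}.
Block 3, plot 6: eliminating its block and plot leaves {triangle}.
Block 4, plot 3: eliminating its block and plot leaves {circle, hexagon, diamond}.
Block 4, plot 4: eliminating its block and plot leaves {circle, square, hexagon}.
Block 4, plot 5: eliminating its block and plot leaves {circle, square, hexagon, diamond}.
Block 4, plot 6: eliminating its block and plot leaves {square, hexagon, diamond}.
Block 5, plot 3: eliminating its block and plot leaves {triangle, star, hexagon}.
Block 5, plot 4: eliminating its block and plot leaves {triangle, star, hexagon}.
Block 5, plot 5: eliminating its block and plot leaves {triangle, hexagon}.
Block 6, plot 3: eliminating its block and plot leaves {triangle, hexagon, diamond}.
Block 6, plot 4: eliminating its block and plot leaves {square, triangle, hexagon}.
Block 6, plot 5: eliminating its block and plot leaves {square, triangle, hexagon, diamond}.
Block 6, plot 6: eliminating its block and plot leaves {square, triangle, hexagon, diamond}.
Enumerating the assignments across these blanks that avoid any block or plot repeat gives 48 completions.

48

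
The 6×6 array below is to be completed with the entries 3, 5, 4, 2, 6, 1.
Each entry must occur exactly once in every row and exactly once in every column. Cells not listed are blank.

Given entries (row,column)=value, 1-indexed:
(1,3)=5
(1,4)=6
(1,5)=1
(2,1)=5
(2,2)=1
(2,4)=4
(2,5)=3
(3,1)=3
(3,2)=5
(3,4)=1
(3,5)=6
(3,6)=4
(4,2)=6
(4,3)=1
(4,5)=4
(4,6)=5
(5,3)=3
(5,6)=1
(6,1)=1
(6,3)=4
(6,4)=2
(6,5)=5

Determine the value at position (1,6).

Row 3, column 3: row 3 has {3, 5, 4, 6, 1} and column 3 has {3, 5, 4, 1}, leaving only 2.
Row 2, column 3: row 2 has {3, 5, 4, 1} and column 3 has {3, 5, 4, 2, 1}, leaving only 6.
Row 2, column 6: row 2 has {3, 5, 4, 6, 1} and column 6 has {5, 4, 1}, leaving only 2.
Row 1 already has {5, 6, 1} and column 6 already has {5, 4, 2, 1}, so row 1, column 6 must be 3.

3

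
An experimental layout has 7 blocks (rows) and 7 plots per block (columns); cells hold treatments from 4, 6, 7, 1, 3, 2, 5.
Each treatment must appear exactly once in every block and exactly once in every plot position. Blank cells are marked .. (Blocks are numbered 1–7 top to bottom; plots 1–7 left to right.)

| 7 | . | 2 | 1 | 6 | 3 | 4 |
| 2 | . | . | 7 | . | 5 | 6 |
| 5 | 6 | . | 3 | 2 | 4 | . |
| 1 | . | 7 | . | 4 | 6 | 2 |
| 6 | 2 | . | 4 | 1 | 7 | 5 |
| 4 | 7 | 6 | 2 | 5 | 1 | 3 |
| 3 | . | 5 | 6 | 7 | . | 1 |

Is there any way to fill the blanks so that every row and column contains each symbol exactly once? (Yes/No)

No block or plot among the givens repeats a symbol, and propagating forced cells runs into no contradiction.
One valid completion exists (for instance, 7 5 2 1 6 3 4 / 2 1 4 7 3 5 6 / 5 6 1 3 2 4 7 / 1 3 7 5 4 6 2 / 6 2 3 4 1 7 5 / 4 7 6 2 5 1 3 / 3 4 5 6 7 2 1).

Yes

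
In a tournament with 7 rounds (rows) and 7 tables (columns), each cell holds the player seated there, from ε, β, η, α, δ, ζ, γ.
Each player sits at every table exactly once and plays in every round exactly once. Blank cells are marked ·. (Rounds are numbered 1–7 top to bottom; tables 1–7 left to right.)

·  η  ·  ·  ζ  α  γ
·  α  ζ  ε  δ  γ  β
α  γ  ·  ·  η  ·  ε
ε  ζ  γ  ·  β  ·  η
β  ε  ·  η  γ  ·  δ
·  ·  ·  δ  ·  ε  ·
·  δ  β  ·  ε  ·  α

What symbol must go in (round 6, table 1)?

γ

Round 1, table 1: round 1 has {η, α, ζ, γ} and table 1 has {ε, β, α}, leaving only δ.
Round 1, table 3: round 1 has {η, α, δ, ζ, γ} and table 3 has {β, ζ, γ}, leaving only ε.
Round 1, table 4: round 1 has {ε, η, α, δ, ζ, γ} and table 4 has {ε, η, δ}, leaving only β.
Round 2, table 1: round 2 has {ε, β, α, δ, ζ, γ} and table 1 has {ε, β, α, δ}, leaving only η.
Round 3, table 3: round 3 has {ε, η, α, γ} and table 3 has {ε, β, ζ, γ}, leaving only δ.
Round 3, table 4: round 3 has {ε, η, α, δ, γ} and table 4 has {ε, β, η, δ}, leaving only ζ.
Round 3, table 6: round 3 has {ε, η, α, δ, ζ, γ} and table 6 has {ε, α, γ}, leaving only β.
Round 4, table 4: round 4 has {ε, β, η, ζ, γ} and table 4 has {ε, β, η, δ, ζ}, leaving only α.
Round 4, table 6: round 4 has {ε, β, η, α, ζ, γ} and table 6 has {ε, β, α, γ}, leaving only δ.
Round 5, table 3: round 5 has {ε, β, η, δ, γ} and table 3 has {ε, β, δ, ζ, γ}, leaving only α.
Round 5, table 6: round 5 has {ε, β, η, α, δ, γ} and table 6 has {ε, β, α, δ, γ}, leaving only ζ.
Round 6, table 2: round 6 has {ε, δ} and table 2 has {ε, η, α, δ, ζ, γ}, leaving only β.
Round 6, table 3: round 6 has {ε, β, δ} and table 3 has {ε, β, α, δ, ζ, γ}, leaving only η.
Round 6, table 5: round 6 has {ε, β, η, δ} and table 5 has {ε, β, η, δ, ζ, γ}, leaving only α.
Round 6, table 7: round 6 has {ε, β, η, α, δ} and table 7 has {ε, β, η, α, δ, γ}, leaving only ζ.
Round 6 already has {ε, β, η, α, δ, ζ} and table 1 already has {ε, β, η, α, δ}, so round 6, table 1 must be γ.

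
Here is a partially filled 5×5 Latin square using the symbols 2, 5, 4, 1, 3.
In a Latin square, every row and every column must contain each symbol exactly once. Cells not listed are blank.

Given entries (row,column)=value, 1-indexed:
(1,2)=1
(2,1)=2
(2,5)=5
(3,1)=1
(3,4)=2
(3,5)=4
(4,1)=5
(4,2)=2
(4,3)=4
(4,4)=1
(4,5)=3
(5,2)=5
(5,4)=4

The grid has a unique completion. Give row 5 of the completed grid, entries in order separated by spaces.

Row 5, column 1: row 5 has {5, 4} and column 1 has {2, 5, 1}, leaving only 3.
Row 1, column 1: row 1 has {1} and column 1 has {2, 5, 1, 3}, leaving only 4.
Row 1, column 5: row 1 has {4, 1} and column 5 has {5, 4, 3}, leaving only 2.
Row 5, column 5: row 5 has {5, 4, 3} and column 5 has {2, 5, 4, 3}, leaving only 1.
Row 5, column 3: row 5 has {5, 4, 1, 3} and column 3 has {4}, leaving only 2.
So row 5 reads: 3 5 2 4 1.

3 5 2 4 1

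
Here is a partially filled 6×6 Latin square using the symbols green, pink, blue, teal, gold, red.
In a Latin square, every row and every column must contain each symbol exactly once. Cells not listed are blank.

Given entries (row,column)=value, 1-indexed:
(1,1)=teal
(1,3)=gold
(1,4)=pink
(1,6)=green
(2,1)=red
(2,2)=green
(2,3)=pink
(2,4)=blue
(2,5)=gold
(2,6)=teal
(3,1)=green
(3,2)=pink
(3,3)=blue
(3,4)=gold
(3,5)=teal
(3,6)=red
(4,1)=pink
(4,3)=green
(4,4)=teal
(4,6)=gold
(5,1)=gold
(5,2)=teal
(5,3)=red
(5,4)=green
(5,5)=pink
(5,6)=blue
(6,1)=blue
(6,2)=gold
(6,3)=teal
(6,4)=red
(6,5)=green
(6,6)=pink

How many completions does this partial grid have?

2

Row 1, column 2: eliminating its row and column leaves {blue, red}.
Row 1, column 5: eliminating its row and column leaves {blue, red}.
Row 4, column 2: eliminating its row and column leaves {blue, red}.
Row 4, column 5: eliminating its row and column leaves {blue, red}.
Enumerating the assignments across these blanks that avoid any row or column repeat gives 2 completions.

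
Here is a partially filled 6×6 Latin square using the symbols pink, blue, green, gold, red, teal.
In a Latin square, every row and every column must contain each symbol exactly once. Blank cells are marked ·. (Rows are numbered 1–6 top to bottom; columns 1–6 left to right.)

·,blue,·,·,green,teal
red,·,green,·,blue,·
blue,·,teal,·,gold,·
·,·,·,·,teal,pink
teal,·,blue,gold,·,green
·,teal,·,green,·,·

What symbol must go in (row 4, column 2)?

gold

Row 2, column 6: row 2 has {blue, green, red} and column 6 has {pink, green, teal}, leaving only gold.
Row 2, column 2: row 2 has {blue, green, gold, red} and column 2 has {blue, teal}, leaving only pink.
Row 2, column 4: row 2 has {pink, blue, green, gold, red} and column 4 has {green, gold}, leaving only teal.
Row 3, column 6: row 3 has {blue, gold, teal} and column 6 has {pink, green, gold, teal}, leaving only red.
Row 3, column 2: row 3 has {blue, gold, red, teal} and column 2 has {pink, blue, teal}, leaving only green.
Row 3, column 4: row 3 has {blue, green, gold, red, teal} and column 4 has {green, gold, teal}, leaving only pink.
Row 1, column 4: row 1 has {blue, green, teal} and column 4 has {pink, green, gold, teal}, leaving only red.
Row 4, column 4: row 4 has {pink, teal} and column 4 has {pink, green, gold, red, teal}, leaving only blue.
Row 5, column 2: row 5 has {blue, green, gold, teal} and column 2 has {pink, blue, green, teal}, leaving only red.
Row 4 already has {pink, blue, teal} and column 2 already has {pink, blue, green, red, teal}, so row 4, column 2 must be gold.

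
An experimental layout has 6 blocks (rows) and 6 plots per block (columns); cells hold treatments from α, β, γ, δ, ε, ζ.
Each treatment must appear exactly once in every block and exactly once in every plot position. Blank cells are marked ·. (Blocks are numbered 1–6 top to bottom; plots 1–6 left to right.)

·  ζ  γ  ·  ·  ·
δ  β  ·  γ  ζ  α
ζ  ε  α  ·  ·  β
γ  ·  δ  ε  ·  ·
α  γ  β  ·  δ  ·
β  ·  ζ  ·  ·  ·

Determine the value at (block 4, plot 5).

β

Block 1, plot 1: block 1 has {γ, ζ} and plot 1 has {α, β, γ, δ, ζ}, leaving only ε.
Block 1, plot 6: block 1 has {γ, ε, ζ} and plot 6 has {α, β}, leaving only δ.
Block 2, plot 3: block 2 has {α, β, γ, δ, ζ} and plot 3 has {α, β, γ, δ, ζ}, leaving only ε.
Block 3, plot 4: block 3 has {α, β, ε, ζ} and plot 4 has {γ, ε}, leaving only δ.
Block 3, plot 5: block 3 has {α, β, δ, ε, ζ} and plot 5 has {δ, ζ}, leaving only γ.
Block 4, plot 2: block 4 has {γ, δ, ε} and plot 2 has {β, γ, ε, ζ}, leaving only α.
Block 4 already has {α, γ, δ, ε} and plot 5 already has {γ, δ, ζ}, so block 4, plot 5 must be β.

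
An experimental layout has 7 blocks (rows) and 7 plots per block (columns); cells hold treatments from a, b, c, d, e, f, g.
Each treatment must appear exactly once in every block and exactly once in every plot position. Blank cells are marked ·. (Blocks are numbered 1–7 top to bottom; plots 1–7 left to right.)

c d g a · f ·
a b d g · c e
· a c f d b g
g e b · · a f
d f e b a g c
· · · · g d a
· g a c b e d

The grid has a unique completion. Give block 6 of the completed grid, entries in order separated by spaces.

b c f e g d a

Block 6, plot 2: block 6 has {a, d, g} and plot 2 has {a, b, d, e, f, g}, leaving only c.
Block 6, plot 3: block 6 has {a, c, d, g} and plot 3 has {a, b, c, d, e, g}, leaving only f.
Block 6, plot 4: block 6 has {a, c, d, f, g} and plot 4 has {a, b, c, f, g}, leaving only e.
Block 6, plot 1: block 6 has {a, c, d, e, f, g} and plot 1 has {a, c, d, g}, leaving only b.
So block 6 reads: b c f e g d a.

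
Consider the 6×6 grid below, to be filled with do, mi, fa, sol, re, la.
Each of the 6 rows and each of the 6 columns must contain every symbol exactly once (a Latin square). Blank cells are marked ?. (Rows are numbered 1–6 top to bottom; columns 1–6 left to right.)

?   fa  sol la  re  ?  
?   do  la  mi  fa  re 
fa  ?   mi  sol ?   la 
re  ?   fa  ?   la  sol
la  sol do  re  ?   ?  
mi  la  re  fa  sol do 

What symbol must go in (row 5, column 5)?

mi

Row 5 already has {do, sol, re, la} and column 5 already has {fa, sol, re, la}, so row 5, column 5 must be mi.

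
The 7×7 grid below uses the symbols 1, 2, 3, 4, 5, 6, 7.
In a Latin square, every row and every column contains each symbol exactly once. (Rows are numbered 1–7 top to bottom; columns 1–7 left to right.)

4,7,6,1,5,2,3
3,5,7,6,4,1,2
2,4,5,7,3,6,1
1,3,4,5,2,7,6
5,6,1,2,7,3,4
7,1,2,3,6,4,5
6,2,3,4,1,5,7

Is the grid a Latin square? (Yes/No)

Yes

Each row is a permutation of the 7 symbols, and so is each column.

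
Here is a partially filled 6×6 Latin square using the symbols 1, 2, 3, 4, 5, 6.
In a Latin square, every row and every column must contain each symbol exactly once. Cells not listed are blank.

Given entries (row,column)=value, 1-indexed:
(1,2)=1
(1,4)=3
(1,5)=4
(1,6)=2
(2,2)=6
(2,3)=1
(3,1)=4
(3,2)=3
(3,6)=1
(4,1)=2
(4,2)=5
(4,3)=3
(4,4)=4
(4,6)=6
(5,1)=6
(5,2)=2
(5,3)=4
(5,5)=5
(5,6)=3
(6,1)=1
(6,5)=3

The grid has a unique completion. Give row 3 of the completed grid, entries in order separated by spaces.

Row 1, column 1: row 1 has {1, 2, 3, 4} and column 1 has {1, 2, 4, 6}, leaving only 5.
Row 1, column 3: row 1 has {1, 2, 3, 4, 5} and column 3 has {1, 3, 4}, leaving only 6.
Row 2, column 1: row 2 has {1, 6} and column 1 has {1, 2, 4, 5, 6}, leaving only 3.
Row 2, column 5: row 2 has {1, 3, 6} and column 5 has {3, 4, 5}, leaving only 2.
Row 3, column 5: row 3 has {1, 3, 4} and column 5 has {2, 3, 4, 5}, leaving only 6.
Row 2, column 4: row 2 has {1, 2, 3, 6} and column 4 has {3, 4}, leaving only 5.
Row 3, column 4: row 3 has {1, 3, 4, 6} and column 4 has {3, 4, 5}, leaving only 2.
Row 3, column 3: row 3 has {1, 2, 3, 4, 6} and column 3 has {1, 3, 4, 6}, leaving only 5.
So row 3 reads: 4 3 5 2 6 1.

4 3 5 2 6 1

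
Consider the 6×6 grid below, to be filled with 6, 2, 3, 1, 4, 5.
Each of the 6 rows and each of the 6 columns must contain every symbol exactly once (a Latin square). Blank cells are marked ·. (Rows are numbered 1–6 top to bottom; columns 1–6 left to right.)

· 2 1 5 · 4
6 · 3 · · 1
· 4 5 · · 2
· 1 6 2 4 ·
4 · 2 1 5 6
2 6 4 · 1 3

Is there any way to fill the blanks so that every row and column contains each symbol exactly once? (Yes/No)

No

Row 6, column 4: row 6 together with column 4 already contain {6, 2, 3, 1, 4, 5} — every symbol — so nothing can go there. The grid has no valid completion.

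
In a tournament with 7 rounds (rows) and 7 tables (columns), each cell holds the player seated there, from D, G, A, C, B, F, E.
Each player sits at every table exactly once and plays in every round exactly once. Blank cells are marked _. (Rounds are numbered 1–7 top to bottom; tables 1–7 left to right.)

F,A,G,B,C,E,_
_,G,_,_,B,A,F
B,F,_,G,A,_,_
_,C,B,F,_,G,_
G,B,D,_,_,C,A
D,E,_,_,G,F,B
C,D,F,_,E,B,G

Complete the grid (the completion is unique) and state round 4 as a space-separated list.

A C B F D G E

Round 4, table 5: round 4 has {G, C, B, F} and table 5 has {G, A, C, B, E}, leaving only D.
Round 4, table 7: round 4 has {D, G, C, B, F} and table 7 has {G, A, B, F}, leaving only E.
Round 4, table 1: round 4 has {D, G, C, B, F, E} and table 1 has {D, G, C, B, F}, leaving only A.
So round 4 reads: A C B F D G E.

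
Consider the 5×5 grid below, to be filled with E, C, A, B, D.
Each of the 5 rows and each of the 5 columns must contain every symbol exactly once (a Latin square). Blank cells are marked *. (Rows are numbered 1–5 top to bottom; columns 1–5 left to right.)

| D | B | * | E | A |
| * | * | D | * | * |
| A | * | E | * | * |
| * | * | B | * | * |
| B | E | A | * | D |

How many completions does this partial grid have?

3

Row 1, column 3: eliminating its row and column leaves {C}.
Row 2, column 1: eliminating its row and column leaves {E, C}.
Row 2, column 2: eliminating its row and column leaves {C, A}.
Row 2, column 4: eliminating its row and column leaves {C, A, B}.
Row 2, column 5: eliminating its row and column leaves {E, C, B}.
Row 3, column 2: eliminating its row and column leaves {C, D}.
Row 3, column 4: eliminating its row and column leaves {C, B, D}.
Row 3, column 5: eliminating its row and column leaves {C, B}.
Row 4, column 1: eliminating its row and column leaves {E, C}.
Row 4, column 2: eliminating its row and column leaves {C, A, D}.
Row 4, column 4: eliminating its row and column leaves {C, A, D}.
Row 4, column 5: eliminating its row and column leaves {E, C}.
Row 5, column 4: eliminating its row and column leaves {C}.
Enumerating the assignments across these blanks that avoid any row or column repeat gives 3 completions.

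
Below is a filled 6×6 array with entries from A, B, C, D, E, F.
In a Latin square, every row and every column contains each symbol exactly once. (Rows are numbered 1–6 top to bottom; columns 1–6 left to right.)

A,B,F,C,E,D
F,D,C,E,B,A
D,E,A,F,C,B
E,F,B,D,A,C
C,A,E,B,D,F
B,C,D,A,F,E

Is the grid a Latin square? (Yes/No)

Each row is a permutation of the 6 symbols, and so is each column.

Yes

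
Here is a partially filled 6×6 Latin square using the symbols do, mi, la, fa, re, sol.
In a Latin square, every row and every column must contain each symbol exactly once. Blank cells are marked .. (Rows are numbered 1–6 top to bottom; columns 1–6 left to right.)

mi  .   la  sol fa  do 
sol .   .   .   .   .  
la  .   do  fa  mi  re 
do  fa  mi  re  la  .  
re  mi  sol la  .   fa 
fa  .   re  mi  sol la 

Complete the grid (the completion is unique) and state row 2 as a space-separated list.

sol la fa do re mi

Row 2, column 3: row 2 has {sol} and column 3 has {do, mi, la, re, sol}, leaving only fa.
Row 2, column 4: row 2 has {fa, sol} and column 4 has {mi, la, fa, re, sol}, leaving only do.
Row 2, column 5: row 2 has {do, fa, sol} and column 5 has {mi, la, fa, sol}, leaving only re.
Row 2, column 2: row 2 has {do, fa, re, sol} and column 2 has {mi, fa}, leaving only la.
Row 2, column 6: row 2 has {do, la, fa, re, sol} and column 6 has {do, la, fa, re}, leaving only mi.
So row 2 reads: sol la fa do re mi.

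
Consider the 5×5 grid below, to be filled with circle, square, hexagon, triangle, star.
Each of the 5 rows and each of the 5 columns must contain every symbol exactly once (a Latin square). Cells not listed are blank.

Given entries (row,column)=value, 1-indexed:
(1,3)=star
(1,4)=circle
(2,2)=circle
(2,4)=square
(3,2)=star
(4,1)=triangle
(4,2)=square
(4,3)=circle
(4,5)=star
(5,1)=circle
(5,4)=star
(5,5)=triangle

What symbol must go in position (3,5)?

circle

Row 2, column 5: row 2 has {circle, square} and column 5 has {triangle, star}, leaving only hexagon.
Row 1, column 5: row 1 has {circle, star} and column 5 has {hexagon, triangle, star}, leaving only square.
Row 3 already has {star} and column 5 already has {square, hexagon, triangle, star}, so row 3, column 5 must be circle.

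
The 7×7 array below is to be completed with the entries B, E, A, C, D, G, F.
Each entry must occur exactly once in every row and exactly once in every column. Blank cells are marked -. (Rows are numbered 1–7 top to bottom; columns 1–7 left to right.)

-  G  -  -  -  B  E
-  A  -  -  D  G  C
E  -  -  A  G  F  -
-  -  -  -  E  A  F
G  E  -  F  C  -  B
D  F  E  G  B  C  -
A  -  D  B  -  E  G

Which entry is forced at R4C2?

D

Row 2, column 4: row 2 has {A, C, D, G} and column 4 has {B, A, G, F}, leaving only E.
Row 3, column 7: row 3 has {E, A, G, F} and column 7 has {B, E, C, G, F}, leaving only D.
Row 5, column 3: row 5 has {B, E, C, G, F} and column 3 has {E, D}, leaving only A.
Row 5, column 6: row 5 has {B, E, A, C, G, F} and column 6 has {B, E, A, C, G, F}, leaving only D.
Row 6, column 7: row 6 has {B, E, C, D, G, F} and column 7 has {B, E, C, D, G, F}, leaving only A.
Row 7, column 2: row 7 has {B, E, A, D, G} and column 2 has {E, A, G, F}, leaving only C.
Row 3, column 2: row 3 has {E, A, D, G, F} and column 2 has {E, A, C, G, F}, leaving only B.
Row 4 already has {E, A, F} and column 2 already has {B, E, A, C, G, F}, so row 4, column 2 must be D.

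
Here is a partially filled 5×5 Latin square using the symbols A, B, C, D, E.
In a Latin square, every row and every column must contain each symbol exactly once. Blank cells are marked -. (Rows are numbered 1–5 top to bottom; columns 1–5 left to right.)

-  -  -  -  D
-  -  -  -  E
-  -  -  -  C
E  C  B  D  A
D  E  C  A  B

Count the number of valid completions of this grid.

6

Row 1, column 1: eliminating its row and column leaves {A, B, C}.
Row 1, column 2: eliminating its row and column leaves {A, B}.
Row 1, column 3: eliminating its row and column leaves {A, E}.
Row 1, column 4: eliminating its row and column leaves {B, C, E}.
Row 2, column 1: eliminating its row and column leaves {A, B, C}.
Row 2, column 2: eliminating its row and column leaves {A, B, D}.
Row 2, column 3: eliminating its row and column leaves {A, D}.
Row 2, column 4: eliminating its row and column leaves {B, C}.
Row 3, column 1: eliminating its row and column leaves {A, B}.
Row 3, column 2: eliminating its row and column leaves {A, B, D}.
Row 3, column 3: eliminating its row and column leaves {A, D, E}.
Row 3, column 4: eliminating its row and column leaves {B, E}.
Enumerating the assignments across these blanks that avoid any row or column repeat gives 6 completions.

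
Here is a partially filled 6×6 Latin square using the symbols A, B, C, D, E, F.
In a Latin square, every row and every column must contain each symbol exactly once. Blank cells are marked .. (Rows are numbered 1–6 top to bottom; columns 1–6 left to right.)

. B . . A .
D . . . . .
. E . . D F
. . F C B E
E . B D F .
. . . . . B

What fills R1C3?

Row 4, column 1: row 4 has {B, C, E, F} and column 1 has {D, E}, leaving only A.
Row 4, column 2: row 4 has {A, B, C, E, F} and column 2 has {B, E}, leaving only D.
Row 1, column 3 is narrowed to {C, D, E}.
If it were C, then row 3, column 4 would be left with no valid symbol.
If it were D, then row 5, column 6 would be left with no valid symbol.
So row 1, column 3 must be E.

E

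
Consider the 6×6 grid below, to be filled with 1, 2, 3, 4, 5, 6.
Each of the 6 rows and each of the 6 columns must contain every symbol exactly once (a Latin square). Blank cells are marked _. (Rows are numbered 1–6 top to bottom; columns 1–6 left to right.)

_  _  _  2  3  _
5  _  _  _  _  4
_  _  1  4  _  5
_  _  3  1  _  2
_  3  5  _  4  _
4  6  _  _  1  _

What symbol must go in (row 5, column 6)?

1

Row 3, column 2: row 3 has {1, 4, 5} and column 2 has {3, 6}, leaving only 2.
Row 2, column 2: row 2 has {4, 5} and column 2 has {2, 3, 6}, leaving only 1.
Row 3, column 5: row 3 has {1, 2, 4, 5} and column 5 has {1, 3, 4}, leaving only 6.
Row 2, column 5: row 2 has {1, 4, 5} and column 5 has {1, 3, 4, 6}, leaving only 2.
Row 2, column 3: row 2 has {1, 2, 4, 5} and column 3 has {1, 3, 5}, leaving only 6.
Row 1, column 3: row 1 has {2, 3} and column 3 has {1, 3, 5, 6}, leaving only 4.
Row 1, column 2: row 1 has {2, 3, 4} and column 2 has {1, 2, 3, 6}, leaving only 5.
Row 2, column 4: row 2 has {1, 2, 4, 5, 6} and column 4 has {1, 2, 4}, leaving only 3.
Row 3, column 1: row 3 has {1, 2, 4, 5, 6} and column 1 has {4, 5}, leaving only 3.
Row 4, column 1: row 4 has {1, 2, 3} and column 1 has {3, 4, 5}, leaving only 6.
Row 1, column 1: row 1 has {2, 3, 4, 5} and column 1 has {3, 4, 5, 6}, leaving only 1.
Row 1, column 6: row 1 has {1, 2, 3, 4, 5} and column 6 has {2, 4, 5}, leaving only 6.
Row 5 already has {3, 4, 5} and column 6 already has {2, 4, 5, 6}, so row 5, column 6 must be 1.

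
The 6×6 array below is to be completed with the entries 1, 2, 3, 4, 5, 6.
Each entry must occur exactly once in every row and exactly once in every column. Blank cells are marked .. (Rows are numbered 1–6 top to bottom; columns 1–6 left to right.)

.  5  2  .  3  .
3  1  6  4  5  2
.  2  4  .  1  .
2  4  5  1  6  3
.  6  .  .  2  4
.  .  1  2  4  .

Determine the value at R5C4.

5

Row 1, column 4: row 1 has {2, 3, 5} and column 4 has {1, 2, 4}, leaving only 6.
Row 1, column 6: row 1 has {2, 3, 5, 6} and column 6 has {2, 3, 4}, leaving only 1.
Row 1, column 1: row 1 has {1, 2, 3, 5, 6} and column 1 has {2, 3}, leaving only 4.
Row 5, column 3: row 5 has {2, 4, 6} and column 3 has {1, 2, 4, 5, 6}, leaving only 3.
Row 5 already has {2, 3, 4, 6} and column 4 already has {1, 2, 4, 6}, so row 5, column 4 must be 5.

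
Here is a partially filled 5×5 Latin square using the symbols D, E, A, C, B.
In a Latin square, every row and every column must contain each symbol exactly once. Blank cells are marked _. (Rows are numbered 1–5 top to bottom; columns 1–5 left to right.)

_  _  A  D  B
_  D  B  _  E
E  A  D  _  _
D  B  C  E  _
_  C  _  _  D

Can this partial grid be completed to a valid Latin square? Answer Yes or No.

No row or column among the givens repeats a symbol, and propagating forced cells runs into no contradiction.
One valid completion exists (for instance, C E A D B / A D B C E / E A D B C / D B C E A / B C E A D).

Yes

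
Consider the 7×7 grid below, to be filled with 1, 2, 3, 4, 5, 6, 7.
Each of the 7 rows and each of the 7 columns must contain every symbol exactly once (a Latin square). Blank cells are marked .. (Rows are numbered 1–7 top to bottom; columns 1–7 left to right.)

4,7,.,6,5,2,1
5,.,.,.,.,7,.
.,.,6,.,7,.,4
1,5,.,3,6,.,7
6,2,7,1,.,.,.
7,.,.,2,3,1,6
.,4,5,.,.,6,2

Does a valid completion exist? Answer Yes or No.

No

Row 6, column 2: row 6 together with column 2 already contain {1, 2, 3, 4, 5, 6, 7} — every symbol — so nothing can go there. The grid has no valid completion.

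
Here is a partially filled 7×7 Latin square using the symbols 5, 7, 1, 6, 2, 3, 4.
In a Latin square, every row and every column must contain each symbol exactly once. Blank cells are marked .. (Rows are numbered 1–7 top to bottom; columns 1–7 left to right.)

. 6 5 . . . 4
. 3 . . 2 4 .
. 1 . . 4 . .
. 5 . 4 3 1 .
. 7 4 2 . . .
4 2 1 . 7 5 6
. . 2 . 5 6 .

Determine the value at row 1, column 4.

Row 1, column 5: row 1 has {5, 6, 4} and column 5 has {5, 7, 2, 3, 4}, leaving only 1.
Row 5, column 5: row 5 has {7, 2, 4} and column 5 has {5, 7, 1, 2, 3, 4}, leaving only 6.
Row 5, column 6: row 5 has {7, 6, 2, 4} and column 6 has {5, 1, 6, 4}, leaving only 3.
Row 6, column 4: row 6 has {5, 7, 1, 6, 2, 4} and column 4 has {2, 4}, leaving only 3.
Row 1 already has {5, 1, 6, 4} and column 4 already has {2, 3, 4}, so row 1, column 4 must be 7.

7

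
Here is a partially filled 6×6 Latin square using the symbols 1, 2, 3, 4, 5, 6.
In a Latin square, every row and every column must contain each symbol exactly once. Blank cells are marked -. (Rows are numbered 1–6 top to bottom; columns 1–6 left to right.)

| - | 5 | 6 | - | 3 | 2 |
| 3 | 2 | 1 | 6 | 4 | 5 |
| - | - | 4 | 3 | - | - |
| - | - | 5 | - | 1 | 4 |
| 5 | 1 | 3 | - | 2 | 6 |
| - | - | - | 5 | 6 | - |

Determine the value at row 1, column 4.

Row 3, column 2: row 3 has {3, 4} and column 2 has {1, 2, 5}, leaving only 6.
Row 3, column 5: row 3 has {3, 4, 6} and column 5 has {1, 2, 3, 4, 6}, leaving only 5.
Row 3, column 6: row 3 has {3, 4, 5, 6} and column 6 has {2, 4, 5, 6}, leaving only 1.
Row 3, column 1: row 3 has {1, 3, 4, 5, 6} and column 1 has {3, 5}, leaving only 2.
Row 4, column 1: row 4 has {1, 4, 5} and column 1 has {2, 3, 5}, leaving only 6.
Row 4, column 2: row 4 has {1, 4, 5, 6} and column 2 has {1, 2, 5, 6}, leaving only 3.
Row 4, column 4: row 4 has {1, 3, 4, 5, 6} and column 4 has {3, 5, 6}, leaving only 2.
Row 5, column 4: row 5 has {1, 2, 3, 5, 6} and column 4 has {2, 3, 5, 6}, leaving only 4.
Row 1 already has {2, 3, 5, 6} and column 4 already has {2, 3, 4, 5, 6}, so row 1, column 4 must be 1.

1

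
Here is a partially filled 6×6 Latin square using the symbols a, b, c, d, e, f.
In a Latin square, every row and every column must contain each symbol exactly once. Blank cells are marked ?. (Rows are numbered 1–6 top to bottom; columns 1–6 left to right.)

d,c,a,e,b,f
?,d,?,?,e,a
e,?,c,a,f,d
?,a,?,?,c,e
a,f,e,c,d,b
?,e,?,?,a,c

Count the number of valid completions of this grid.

4

Row 2, column 1: eliminating its row and column leaves {b, c, f}.
Row 2, column 3: eliminating its row and column leaves {b, f}.
Row 2, column 4: eliminating its row and column leaves {b, f}.
Row 3, column 2: eliminating its row and column leaves {b}.
Row 4, column 1: eliminating its row and column leaves {b, f}.
Row 4, column 3: eliminating its row and column leaves {b, d, f}.
Row 4, column 4: eliminating its row and column leaves {b, d, f}.
Row 6, column 1: eliminating its row and column leaves {b, f}.
Row 6, column 3: eliminating its row and column leaves {b, d, f}.
Row 6, column 4: eliminating its row and column leaves {b, d, f}.
Enumerating the assignments across these blanks that avoid any row or column repeat gives 4 completions.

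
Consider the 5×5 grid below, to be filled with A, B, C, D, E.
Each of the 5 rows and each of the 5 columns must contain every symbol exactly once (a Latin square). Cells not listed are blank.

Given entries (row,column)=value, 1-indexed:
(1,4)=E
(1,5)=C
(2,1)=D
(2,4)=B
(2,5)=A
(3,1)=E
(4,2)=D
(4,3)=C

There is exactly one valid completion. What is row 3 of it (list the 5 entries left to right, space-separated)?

E A B C D

Row 2, column 3: row 2 has {A, B, D} and column 3 has {C}, leaving only E.
Row 2, column 2: row 2 has {A, B, D, E} and column 2 has {D}, leaving only C.
Row 4, column 4: row 4 has {C, D} and column 4 has {B, E}, leaving only A.
Row 4, column 1: row 4 has {A, C, D} and column 1 has {D, E}, leaving only B.
Row 1, column 1: row 1 has {C, E} and column 1 has {B, D, E}, leaving only A.
Row 1, column 2: row 1 has {A, C, E} and column 2 has {C, D}, leaving only B.
Row 3, column 2: row 3 has {E} and column 2 has {B, C, D}, leaving only A.
Row 1, column 3: row 1 has {A, B, C, E} and column 3 has {C, E}, leaving only D.
Row 3, column 3: row 3 has {A, E} and column 3 has {C, D, E}, leaving only B.
Row 3, column 5: row 3 has {A, B, E} and column 5 has {A, C}, leaving only D.
Row 3, column 4: row 3 has {A, B, D, E} and column 4 has {A, B, E}, leaving only C.
So row 3 reads: E A B C D.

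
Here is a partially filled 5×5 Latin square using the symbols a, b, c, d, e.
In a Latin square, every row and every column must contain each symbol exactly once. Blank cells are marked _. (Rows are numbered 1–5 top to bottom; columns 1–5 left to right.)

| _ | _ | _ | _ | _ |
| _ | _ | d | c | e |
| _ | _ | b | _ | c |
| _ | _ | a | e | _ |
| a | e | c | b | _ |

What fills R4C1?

d

Row 1, column 3: row 1 has {} and column 3 has {a, b, c, d}, leaving only e.
Row 2, column 1: row 2 has {c, d, e} and column 1 has {a}, leaving only b.
Row 2, column 2: row 2 has {b, c, d, e} and column 2 has {e}, leaving only a.
Row 3, column 2: row 3 has {b, c} and column 2 has {a, e}, leaving only d.
Row 3, column 1: row 3 has {b, c, d} and column 1 has {a, b}, leaving only e.
Row 3, column 4: row 3 has {b, c, d, e} and column 4 has {b, c, e}, leaving only a.
Row 1, column 4: row 1 has {e} and column 4 has {a, b, c, e}, leaving only d.
Row 1, column 1: row 1 has {d, e} and column 1 has {a, b, e}, leaving only c.
Row 4 already has {a, e} and column 1 already has {a, b, c, e}, so row 4, column 1 must be d.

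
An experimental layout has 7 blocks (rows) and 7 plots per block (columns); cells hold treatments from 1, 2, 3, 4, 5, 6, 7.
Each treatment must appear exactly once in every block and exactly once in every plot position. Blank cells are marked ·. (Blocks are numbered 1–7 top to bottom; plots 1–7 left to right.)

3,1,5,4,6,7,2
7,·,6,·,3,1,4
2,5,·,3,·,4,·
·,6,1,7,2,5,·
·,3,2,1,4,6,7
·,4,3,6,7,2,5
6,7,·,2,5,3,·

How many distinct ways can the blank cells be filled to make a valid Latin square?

Block 2, plot 2: eliminating its block and plot leaves {2}.
Block 2, plot 4: eliminating its block and plot leaves {5}.
Block 3, plot 3: eliminating its block and plot leaves {7}.
Block 3, plot 5: eliminating its block and plot leaves {1}.
Block 3, plot 7: eliminating its block and plot leaves {1, 6}.
Block 4, plot 1: eliminating its block and plot leaves {4}.
Block 4, plot 7: eliminating its block and plot leaves {3}.
Block 5, plot 1: eliminating its block and plot leaves {5}.
Block 6, plot 1: eliminating its block and plot leaves {1}.
Block 7, plot 3: eliminating its block and plot leaves {4}.
Block 7, plot 7: eliminating its block and plot leaves {1}.
Only one assignment across all blanks avoids any block or plot repeat, giving 1 completion.

1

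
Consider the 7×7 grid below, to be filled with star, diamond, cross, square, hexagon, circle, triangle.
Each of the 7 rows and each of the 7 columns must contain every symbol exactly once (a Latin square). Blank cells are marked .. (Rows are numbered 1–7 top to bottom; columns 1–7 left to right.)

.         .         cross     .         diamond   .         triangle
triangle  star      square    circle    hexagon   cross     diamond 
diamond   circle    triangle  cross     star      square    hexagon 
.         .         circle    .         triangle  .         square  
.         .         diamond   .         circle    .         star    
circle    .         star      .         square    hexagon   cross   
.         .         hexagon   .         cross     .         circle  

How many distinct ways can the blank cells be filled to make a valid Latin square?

Row 1, column 1: eliminating its row and column leaves {star, square, hexagon}.
Row 1, column 2: eliminating its row and column leaves {square, hexagon}.
Row 1, column 4: eliminating its row and column leaves {star, square, hexagon}.
Row 1, column 6: eliminating its row and column leaves {star, circle}.
Row 4, column 1: eliminating its row and column leaves {star, cross, hexagon}.
Row 4, column 2: eliminating its row and column leaves {diamond, cross, hexagon}.
Row 4, column 4: eliminating its row and column leaves {star, diamond, hexagon}.
Row 4, column 6: eliminating its row and column leaves {star, diamond}.
Row 5, column 1: eliminating its row and column leaves {cross, square, hexagon}.
Row 5, column 2: eliminating its row and column leaves {cross, square, hexagon, triangle}.
Row 5, column 4: eliminating its row and column leaves {square, hexagon, triangle}.
Row 5, column 6: eliminating its row and column leaves {triangle}.
Row 6, column 2: eliminating its row and column leaves {diamond, triangle}.
Row 6, column 4: eliminating its row and column leaves {diamond, triangle}.
Row 7, column 1: eliminating its row and column leaves {star, square}.
Row 7, column 2: eliminating its row and column leaves {diamond, square, triangle}.
Row 7, column 4: eliminating its row and column leaves {star, diamond, square, triangle}.
Row 7, column 6: eliminating its row and column leaves {star, diamond, triangle}.
Enumerating the assignments across these blanks that avoid any row or column repeat gives 14 completions.

14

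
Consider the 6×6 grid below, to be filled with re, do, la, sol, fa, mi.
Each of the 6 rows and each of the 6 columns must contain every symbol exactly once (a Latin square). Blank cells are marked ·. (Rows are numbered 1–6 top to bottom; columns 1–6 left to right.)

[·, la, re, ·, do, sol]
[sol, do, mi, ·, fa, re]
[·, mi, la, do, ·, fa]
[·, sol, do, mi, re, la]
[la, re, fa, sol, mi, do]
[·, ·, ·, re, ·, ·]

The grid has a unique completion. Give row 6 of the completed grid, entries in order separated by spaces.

do fa sol re la mi

Row 6, column 2: row 6 has {re} and column 2 has {re, do, la, sol, mi}, leaving only fa.
Row 6, column 3: row 6 has {re, fa} and column 3 has {re, do, la, fa, mi}, leaving only sol.
Row 6, column 5: row 6 has {re, sol, fa} and column 5 has {re, do, fa, mi}, leaving only la.
Row 6, column 6: row 6 has {re, la, sol, fa} and column 6 has {re, do, la, sol, fa}, leaving only mi.
Row 6, column 1: row 6 has {re, la, sol, fa, mi} and column 1 has {la, sol}, leaving only do.
So row 6 reads: do fa sol re la mi.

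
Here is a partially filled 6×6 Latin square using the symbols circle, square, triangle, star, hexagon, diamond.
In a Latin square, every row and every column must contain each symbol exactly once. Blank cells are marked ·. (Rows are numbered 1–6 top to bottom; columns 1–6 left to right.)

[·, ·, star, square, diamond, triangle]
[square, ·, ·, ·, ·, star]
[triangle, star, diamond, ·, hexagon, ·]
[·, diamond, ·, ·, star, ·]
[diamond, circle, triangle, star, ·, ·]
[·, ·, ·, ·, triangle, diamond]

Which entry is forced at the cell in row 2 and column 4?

Row 1, column 2: row 1 has {square, triangle, star, diamond} and column 2 has {circle, star, diamond}, leaving only hexagon.
Row 1, column 1: row 1 has {square, triangle, star, hexagon, diamond} and column 1 has {square, triangle, diamond}, leaving only circle.
Row 2, column 2: row 2 has {square, star} and column 2 has {circle, star, hexagon, diamond}, leaving only triangle.
Row 2, column 5: row 2 has {square, triangle, star} and column 5 has {triangle, star, hexagon, diamond}, leaving only circle.
Row 2, column 3: row 2 has {circle, square, triangle, star} and column 3 has {triangle, star, diamond}, leaving only hexagon.
Row 2 already has {circle, square, triangle, star, hexagon} and column 4 already has {square, star}, so row 2, column 4 must be diamond.

diamond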